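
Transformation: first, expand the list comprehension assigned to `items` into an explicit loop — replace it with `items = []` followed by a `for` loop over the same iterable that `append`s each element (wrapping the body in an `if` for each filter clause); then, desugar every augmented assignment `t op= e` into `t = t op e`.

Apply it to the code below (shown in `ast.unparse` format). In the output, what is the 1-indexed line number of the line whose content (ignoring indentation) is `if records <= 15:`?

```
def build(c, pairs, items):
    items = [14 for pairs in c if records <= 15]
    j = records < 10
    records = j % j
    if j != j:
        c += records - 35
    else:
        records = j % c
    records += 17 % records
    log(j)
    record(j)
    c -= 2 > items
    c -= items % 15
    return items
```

4

Transformed code:
def build(c, pairs, items):
    items = []
    for pairs in c:
        if records <= 15:
            items.append(14)
    j = records < 10
    records = j % j
    if j != j:
        c = c + (records - 35)
    else:
        records = j % c
    records = records + 17 % records
    log(j)
    record(j)
    c = c - (2 > items)
    c = c - items % 15
    return items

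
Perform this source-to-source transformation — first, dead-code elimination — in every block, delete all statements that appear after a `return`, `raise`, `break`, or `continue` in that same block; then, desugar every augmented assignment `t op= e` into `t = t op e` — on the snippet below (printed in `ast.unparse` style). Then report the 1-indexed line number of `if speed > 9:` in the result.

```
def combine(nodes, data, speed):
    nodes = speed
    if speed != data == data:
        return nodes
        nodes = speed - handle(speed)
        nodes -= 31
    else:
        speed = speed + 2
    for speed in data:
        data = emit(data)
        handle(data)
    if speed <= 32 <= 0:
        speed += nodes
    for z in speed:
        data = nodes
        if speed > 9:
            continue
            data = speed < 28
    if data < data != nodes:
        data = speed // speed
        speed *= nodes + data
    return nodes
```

14

Transformed code:
def combine(nodes, data, speed):
    nodes = speed
    if speed != data == data:
        return nodes
    else:
        speed = speed + 2
    for speed in data:
        data = emit(data)
        handle(data)
    if speed <= 32 <= 0:
        speed = speed + nodes
    for z in speed:
        data = nodes
        if speed > 9:
            continue
    if data < data != nodes:
        data = speed // speed
        speed = speed * (nodes + data)
    return nodes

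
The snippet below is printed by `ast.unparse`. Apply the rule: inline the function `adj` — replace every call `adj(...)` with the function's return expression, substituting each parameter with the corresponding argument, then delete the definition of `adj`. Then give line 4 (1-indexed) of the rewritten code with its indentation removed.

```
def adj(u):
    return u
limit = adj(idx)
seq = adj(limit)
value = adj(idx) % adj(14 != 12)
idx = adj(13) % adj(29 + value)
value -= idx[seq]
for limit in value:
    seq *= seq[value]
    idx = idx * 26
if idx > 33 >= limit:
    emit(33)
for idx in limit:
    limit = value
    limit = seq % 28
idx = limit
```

Transformed code:
limit = idx
seq = limit
value = idx % (14 != 12)
idx = 13 % (29 + value)
value -= idx[seq]
for limit in value:
    seq *= seq[value]
    idx = idx * 26
if idx > 33 >= limit:
    emit(33)
for idx in limit:
    limit = value
    limit = seq % 28
idx = limit

idx = 13 % (29 + value)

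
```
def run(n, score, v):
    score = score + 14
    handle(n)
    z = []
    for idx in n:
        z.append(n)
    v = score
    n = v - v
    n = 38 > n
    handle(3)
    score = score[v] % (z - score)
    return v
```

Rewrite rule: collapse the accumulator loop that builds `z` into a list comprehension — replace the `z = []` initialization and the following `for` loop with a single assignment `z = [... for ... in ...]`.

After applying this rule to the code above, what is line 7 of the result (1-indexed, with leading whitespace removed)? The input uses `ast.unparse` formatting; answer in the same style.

n = 38 > n

Transformed code:
def run(n, score, v):
    score = score + 14
    handle(n)
    z = [n for idx in n]
    v = score
    n = v - v
    n = 38 > n
    handle(3)
    score = score[v] % (z - score)
    return v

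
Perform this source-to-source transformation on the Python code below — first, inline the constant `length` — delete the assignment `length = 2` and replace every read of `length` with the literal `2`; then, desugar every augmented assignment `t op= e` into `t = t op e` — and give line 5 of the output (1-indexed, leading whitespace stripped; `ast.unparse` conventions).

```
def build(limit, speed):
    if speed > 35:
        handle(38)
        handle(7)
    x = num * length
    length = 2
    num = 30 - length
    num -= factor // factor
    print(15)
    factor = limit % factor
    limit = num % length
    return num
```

Transformed code:
def build(limit, speed):
    if speed > 35:
        handle(38)
        handle(7)
    x = num * 2
    num = 30 - 2
    num = num - factor // factor
    print(15)
    factor = limit % factor
    limit = num % 2
    return num

x = num * 2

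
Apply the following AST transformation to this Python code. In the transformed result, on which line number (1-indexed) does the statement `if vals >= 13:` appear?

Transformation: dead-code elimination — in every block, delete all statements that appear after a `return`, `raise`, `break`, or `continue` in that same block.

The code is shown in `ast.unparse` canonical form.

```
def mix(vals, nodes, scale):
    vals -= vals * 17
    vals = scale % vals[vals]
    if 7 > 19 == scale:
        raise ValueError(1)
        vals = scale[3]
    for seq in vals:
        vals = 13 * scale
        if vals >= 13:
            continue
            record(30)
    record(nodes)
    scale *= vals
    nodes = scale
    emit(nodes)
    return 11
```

8

Transformed code:
def mix(vals, nodes, scale):
    vals -= vals * 17
    vals = scale % vals[vals]
    if 7 > 19 == scale:
        raise ValueError(1)
    for seq in vals:
        vals = 13 * scale
        if vals >= 13:
            continue
    record(nodes)
    scale *= vals
    nodes = scale
    emit(nodes)
    return 11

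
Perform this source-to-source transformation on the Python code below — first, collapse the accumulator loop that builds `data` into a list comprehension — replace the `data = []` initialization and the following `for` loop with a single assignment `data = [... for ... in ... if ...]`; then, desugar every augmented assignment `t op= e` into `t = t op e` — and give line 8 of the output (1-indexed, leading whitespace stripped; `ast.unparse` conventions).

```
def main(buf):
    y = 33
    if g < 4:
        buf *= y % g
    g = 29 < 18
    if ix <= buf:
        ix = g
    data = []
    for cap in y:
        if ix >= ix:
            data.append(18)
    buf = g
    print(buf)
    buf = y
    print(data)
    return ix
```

data = [18 for cap in y if ix >= ix]

Transformed code:
def main(buf):
    y = 33
    if g < 4:
        buf = buf * (y % g)
    g = 29 < 18
    if ix <= buf:
        ix = g
    data = [18 for cap in y if ix >= ix]
    buf = g
    print(buf)
    buf = y
    print(data)
    return ix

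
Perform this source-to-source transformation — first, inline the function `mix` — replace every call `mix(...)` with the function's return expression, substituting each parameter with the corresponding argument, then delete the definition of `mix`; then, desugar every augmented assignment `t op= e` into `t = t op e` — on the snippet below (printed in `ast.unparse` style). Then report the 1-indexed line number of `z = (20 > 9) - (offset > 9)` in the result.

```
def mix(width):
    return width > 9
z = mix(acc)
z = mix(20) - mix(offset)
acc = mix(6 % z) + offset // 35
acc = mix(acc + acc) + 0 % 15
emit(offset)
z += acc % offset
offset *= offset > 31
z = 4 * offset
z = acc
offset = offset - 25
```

2

Transformed code:
z = acc > 9
z = (20 > 9) - (offset > 9)
acc = (6 % z > 9) + offset // 35
acc = (acc + acc > 9) + 0 % 15
emit(offset)
z = z + acc % offset
offset = offset * (offset > 31)
z = 4 * offset
z = acc
offset = offset - 25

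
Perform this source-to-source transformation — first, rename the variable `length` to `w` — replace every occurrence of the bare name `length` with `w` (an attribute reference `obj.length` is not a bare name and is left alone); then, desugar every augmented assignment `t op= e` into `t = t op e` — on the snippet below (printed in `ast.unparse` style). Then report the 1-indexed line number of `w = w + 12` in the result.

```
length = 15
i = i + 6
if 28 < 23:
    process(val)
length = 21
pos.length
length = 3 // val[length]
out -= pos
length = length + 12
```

9

Transformed code:
w = 15
i = i + 6
if 28 < 23:
    process(val)
w = 21
pos.length
w = 3 // val[w]
out = out - pos
w = w + 12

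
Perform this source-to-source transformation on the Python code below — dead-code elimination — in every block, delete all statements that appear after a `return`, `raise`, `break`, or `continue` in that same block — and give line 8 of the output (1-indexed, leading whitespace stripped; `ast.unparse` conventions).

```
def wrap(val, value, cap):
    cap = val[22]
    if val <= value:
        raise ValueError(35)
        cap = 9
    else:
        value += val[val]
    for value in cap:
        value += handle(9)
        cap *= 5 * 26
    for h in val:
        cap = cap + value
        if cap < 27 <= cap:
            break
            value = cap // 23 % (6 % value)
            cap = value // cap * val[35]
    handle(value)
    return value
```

value += handle(9)

Transformed code:
def wrap(val, value, cap):
    cap = val[22]
    if val <= value:
        raise ValueError(35)
    else:
        value += val[val]
    for value in cap:
        value += handle(9)
        cap *= 5 * 26
    for h in val:
        cap = cap + value
        if cap < 27 <= cap:
            break
    handle(value)
    return value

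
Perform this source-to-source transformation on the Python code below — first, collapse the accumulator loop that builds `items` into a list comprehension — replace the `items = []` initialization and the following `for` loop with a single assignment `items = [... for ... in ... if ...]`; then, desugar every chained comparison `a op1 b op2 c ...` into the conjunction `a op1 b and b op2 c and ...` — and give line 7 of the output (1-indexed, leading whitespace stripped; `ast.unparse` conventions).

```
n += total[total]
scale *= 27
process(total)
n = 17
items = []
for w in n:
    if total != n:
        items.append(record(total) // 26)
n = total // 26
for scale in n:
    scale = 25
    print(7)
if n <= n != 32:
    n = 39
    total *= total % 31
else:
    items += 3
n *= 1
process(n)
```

for scale in n:

Transformed code:
n += total[total]
scale *= 27
process(total)
n = 17
items = [record(total) // 26 for w in n if total != n]
n = total // 26
for scale in n:
    scale = 25
    print(7)
if n <= n and n != 32:
    n = 39
    total *= total % 31
else:
    items += 3
n *= 1
process(n)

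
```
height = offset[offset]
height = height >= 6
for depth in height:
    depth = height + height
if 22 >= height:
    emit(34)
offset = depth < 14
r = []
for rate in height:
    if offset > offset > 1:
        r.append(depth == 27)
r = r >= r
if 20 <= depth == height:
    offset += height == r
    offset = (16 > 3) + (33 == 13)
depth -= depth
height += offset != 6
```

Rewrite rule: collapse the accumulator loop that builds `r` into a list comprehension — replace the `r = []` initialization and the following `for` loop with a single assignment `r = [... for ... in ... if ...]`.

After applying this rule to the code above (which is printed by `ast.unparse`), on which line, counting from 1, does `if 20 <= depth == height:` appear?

10

Transformed code:
height = offset[offset]
height = height >= 6
for depth in height:
    depth = height + height
if 22 >= height:
    emit(34)
offset = depth < 14
r = [depth == 27 for rate in height if offset > offset > 1]
r = r >= r
if 20 <= depth == height:
    offset += height == r
    offset = (16 > 3) + (33 == 13)
depth -= depth
height += offset != 6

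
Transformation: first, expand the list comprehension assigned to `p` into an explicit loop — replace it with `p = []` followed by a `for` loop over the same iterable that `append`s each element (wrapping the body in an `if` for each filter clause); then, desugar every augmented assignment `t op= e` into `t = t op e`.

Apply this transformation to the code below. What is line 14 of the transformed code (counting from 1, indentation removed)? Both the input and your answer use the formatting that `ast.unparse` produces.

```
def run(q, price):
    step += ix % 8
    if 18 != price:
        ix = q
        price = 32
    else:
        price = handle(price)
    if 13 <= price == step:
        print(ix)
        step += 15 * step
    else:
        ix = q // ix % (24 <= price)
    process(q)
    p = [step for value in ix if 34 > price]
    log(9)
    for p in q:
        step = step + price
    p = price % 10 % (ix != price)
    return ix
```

p = []

Transformed code:
def run(q, price):
    step = step + ix % 8
    if 18 != price:
        ix = q
        price = 32
    else:
        price = handle(price)
    if 13 <= price == step:
        print(ix)
        step = step + 15 * step
    else:
        ix = q // ix % (24 <= price)
    process(q)
    p = []
    for value in ix:
        if 34 > price:
            p.append(step)
    log(9)
    for p in q:
        step = step + price
    p = price % 10 % (ix != price)
    return ix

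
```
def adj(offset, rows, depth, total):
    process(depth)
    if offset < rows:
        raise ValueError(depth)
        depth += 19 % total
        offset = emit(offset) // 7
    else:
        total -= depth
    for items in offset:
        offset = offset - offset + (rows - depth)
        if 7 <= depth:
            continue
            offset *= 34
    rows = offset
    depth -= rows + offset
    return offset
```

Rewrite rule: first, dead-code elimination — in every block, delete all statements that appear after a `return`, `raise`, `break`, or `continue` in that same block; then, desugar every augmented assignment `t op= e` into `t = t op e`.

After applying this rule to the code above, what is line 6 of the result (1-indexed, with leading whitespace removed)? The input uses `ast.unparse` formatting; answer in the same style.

total = total - depth

Transformed code:
def adj(offset, rows, depth, total):
    process(depth)
    if offset < rows:
        raise ValueError(depth)
    else:
        total = total - depth
    for items in offset:
        offset = offset - offset + (rows - depth)
        if 7 <= depth:
            continue
    rows = offset
    depth = depth - (rows + offset)
    return offset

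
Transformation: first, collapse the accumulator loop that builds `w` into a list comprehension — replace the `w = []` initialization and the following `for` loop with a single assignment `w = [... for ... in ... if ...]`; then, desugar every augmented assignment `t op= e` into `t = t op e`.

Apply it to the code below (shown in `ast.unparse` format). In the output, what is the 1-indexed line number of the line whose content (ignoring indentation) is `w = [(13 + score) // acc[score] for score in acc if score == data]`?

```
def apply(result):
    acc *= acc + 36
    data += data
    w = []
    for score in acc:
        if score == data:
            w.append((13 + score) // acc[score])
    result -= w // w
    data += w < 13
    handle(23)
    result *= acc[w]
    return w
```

Transformed code:
def apply(result):
    acc = acc * (acc + 36)
    data = data + data
    w = [(13 + score) // acc[score] for score in acc if score == data]
    result = result - w // w
    data = data + (w < 13)
    handle(23)
    result = result * acc[w]
    return w

4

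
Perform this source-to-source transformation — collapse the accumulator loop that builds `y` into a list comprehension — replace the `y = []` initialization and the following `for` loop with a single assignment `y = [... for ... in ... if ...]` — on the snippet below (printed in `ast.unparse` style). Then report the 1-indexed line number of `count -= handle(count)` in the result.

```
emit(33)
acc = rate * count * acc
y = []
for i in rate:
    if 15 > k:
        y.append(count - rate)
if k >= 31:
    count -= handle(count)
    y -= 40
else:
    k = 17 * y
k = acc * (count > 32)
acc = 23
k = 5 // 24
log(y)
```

Transformed code:
emit(33)
acc = rate * count * acc
y = [count - rate for i in rate if 15 > k]
if k >= 31:
    count -= handle(count)
    y -= 40
else:
    k = 17 * y
k = acc * (count > 32)
acc = 23
k = 5 // 24
log(y)

5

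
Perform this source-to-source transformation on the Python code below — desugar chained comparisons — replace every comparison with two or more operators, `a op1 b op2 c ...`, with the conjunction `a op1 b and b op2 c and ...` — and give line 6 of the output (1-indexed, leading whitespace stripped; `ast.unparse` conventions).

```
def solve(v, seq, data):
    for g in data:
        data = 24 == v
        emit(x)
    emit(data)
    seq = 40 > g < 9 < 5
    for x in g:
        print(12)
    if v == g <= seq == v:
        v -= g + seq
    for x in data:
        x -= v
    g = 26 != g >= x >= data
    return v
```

seq = 40 > g and g < 9 and (9 < 5)

Transformed code:
def solve(v, seq, data):
    for g in data:
        data = 24 == v
        emit(x)
    emit(data)
    seq = 40 > g and g < 9 and (9 < 5)
    for x in g:
        print(12)
    if v == g and g <= seq and (seq == v):
        v -= g + seq
    for x in data:
        x -= v
    g = 26 != g and g >= x and (x >= data)
    return v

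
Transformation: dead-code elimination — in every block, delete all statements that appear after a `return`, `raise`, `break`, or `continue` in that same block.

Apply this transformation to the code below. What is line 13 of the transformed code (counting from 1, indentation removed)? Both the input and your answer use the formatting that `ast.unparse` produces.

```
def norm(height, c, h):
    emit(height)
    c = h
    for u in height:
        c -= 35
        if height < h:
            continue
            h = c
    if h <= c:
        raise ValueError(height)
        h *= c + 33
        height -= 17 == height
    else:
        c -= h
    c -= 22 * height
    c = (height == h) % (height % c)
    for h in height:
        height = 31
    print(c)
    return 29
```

c = (height == h) % (height % c)

Transformed code:
def norm(height, c, h):
    emit(height)
    c = h
    for u in height:
        c -= 35
        if height < h:
            continue
    if h <= c:
        raise ValueError(height)
    else:
        c -= h
    c -= 22 * height
    c = (height == h) % (height % c)
    for h in height:
        height = 31
    print(c)
    return 29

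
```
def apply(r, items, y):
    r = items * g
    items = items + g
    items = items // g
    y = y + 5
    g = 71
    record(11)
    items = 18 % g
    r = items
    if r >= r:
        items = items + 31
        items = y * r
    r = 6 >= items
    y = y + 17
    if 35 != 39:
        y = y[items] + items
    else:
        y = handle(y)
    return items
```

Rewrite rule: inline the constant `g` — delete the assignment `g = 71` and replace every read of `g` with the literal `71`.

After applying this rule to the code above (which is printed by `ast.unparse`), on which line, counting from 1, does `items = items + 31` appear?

10

Transformed code:
def apply(r, items, y):
    r = items * 71
    items = items + 71
    items = items // 71
    y = y + 5
    record(11)
    items = 18 % 71
    r = items
    if r >= r:
        items = items + 31
        items = y * r
    r = 6 >= items
    y = y + 17
    if 35 != 39:
        y = y[items] + items
    else:
        y = handle(y)
    return items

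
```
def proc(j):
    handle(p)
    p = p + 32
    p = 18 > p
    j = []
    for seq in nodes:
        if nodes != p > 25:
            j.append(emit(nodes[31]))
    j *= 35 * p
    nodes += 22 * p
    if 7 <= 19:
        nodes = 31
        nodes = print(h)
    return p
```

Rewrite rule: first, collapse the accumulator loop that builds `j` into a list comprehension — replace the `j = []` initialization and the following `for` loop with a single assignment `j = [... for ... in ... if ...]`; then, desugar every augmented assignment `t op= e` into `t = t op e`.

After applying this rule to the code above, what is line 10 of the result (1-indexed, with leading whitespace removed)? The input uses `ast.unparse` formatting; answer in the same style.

Transformed code:
def proc(j):
    handle(p)
    p = p + 32
    p = 18 > p
    j = [emit(nodes[31]) for seq in nodes if nodes != p > 25]
    j = j * (35 * p)
    nodes = nodes + 22 * p
    if 7 <= 19:
        nodes = 31
        nodes = print(h)
    return p

nodes = print(h)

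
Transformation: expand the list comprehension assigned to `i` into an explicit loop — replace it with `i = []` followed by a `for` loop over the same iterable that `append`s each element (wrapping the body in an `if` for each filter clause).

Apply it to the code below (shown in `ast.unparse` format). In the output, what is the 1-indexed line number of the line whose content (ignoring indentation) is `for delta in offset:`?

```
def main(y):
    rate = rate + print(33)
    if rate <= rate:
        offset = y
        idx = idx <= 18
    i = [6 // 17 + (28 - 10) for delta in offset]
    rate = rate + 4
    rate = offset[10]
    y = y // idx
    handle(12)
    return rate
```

7

Transformed code:
def main(y):
    rate = rate + print(33)
    if rate <= rate:
        offset = y
        idx = idx <= 18
    i = []
    for delta in offset:
        i.append(6 // 17 + (28 - 10))
    rate = rate + 4
    rate = offset[10]
    y = y // idx
    handle(12)
    return rate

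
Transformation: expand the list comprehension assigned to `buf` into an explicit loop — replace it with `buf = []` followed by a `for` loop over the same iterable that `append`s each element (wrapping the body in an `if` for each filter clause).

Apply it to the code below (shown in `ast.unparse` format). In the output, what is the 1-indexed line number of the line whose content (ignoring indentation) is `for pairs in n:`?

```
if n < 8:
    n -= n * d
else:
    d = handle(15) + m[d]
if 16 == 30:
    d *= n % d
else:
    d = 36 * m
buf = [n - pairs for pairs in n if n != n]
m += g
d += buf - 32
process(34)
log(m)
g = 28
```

Transformed code:
if n < 8:
    n -= n * d
else:
    d = handle(15) + m[d]
if 16 == 30:
    d *= n % d
else:
    d = 36 * m
buf = []
for pairs in n:
    if n != n:
        buf.append(n - pairs)
m += g
d += buf - 32
process(34)
log(m)
g = 28

10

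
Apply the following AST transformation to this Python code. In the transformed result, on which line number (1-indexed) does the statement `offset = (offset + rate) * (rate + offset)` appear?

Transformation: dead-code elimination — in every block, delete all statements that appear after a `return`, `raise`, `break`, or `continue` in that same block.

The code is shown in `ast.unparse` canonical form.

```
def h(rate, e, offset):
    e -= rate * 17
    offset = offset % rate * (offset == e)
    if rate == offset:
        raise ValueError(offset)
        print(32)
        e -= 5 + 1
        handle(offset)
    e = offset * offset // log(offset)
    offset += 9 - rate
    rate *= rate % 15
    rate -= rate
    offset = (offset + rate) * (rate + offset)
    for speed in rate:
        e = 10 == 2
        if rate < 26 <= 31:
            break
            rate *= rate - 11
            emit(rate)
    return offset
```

Transformed code:
def h(rate, e, offset):
    e -= rate * 17
    offset = offset % rate * (offset == e)
    if rate == offset:
        raise ValueError(offset)
    e = offset * offset // log(offset)
    offset += 9 - rate
    rate *= rate % 15
    rate -= rate
    offset = (offset + rate) * (rate + offset)
    for speed in rate:
        e = 10 == 2
        if rate < 26 <= 31:
            break
    return offset

10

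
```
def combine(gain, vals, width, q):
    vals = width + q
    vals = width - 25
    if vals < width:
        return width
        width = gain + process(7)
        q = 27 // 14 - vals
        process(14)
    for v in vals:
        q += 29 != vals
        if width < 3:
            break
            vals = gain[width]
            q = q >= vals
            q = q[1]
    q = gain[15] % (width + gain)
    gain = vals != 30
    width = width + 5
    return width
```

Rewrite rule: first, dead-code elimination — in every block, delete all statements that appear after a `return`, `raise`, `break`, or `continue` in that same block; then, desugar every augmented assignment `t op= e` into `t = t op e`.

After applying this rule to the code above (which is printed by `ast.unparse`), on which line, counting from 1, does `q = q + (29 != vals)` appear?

7

Transformed code:
def combine(gain, vals, width, q):
    vals = width + q
    vals = width - 25
    if vals < width:
        return width
    for v in vals:
        q = q + (29 != vals)
        if width < 3:
            break
    q = gain[15] % (width + gain)
    gain = vals != 30
    width = width + 5
    return width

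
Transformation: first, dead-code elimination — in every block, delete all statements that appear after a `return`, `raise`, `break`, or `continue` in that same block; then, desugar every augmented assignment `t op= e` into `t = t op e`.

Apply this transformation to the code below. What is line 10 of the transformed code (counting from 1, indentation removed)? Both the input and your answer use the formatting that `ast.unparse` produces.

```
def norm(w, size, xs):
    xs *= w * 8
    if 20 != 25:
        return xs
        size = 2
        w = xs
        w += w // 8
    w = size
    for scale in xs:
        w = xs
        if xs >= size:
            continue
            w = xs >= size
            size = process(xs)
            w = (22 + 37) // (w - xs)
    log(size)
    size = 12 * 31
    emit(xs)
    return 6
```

log(size)

Transformed code:
def norm(w, size, xs):
    xs = xs * (w * 8)
    if 20 != 25:
        return xs
    w = size
    for scale in xs:
        w = xs
        if xs >= size:
            continue
    log(size)
    size = 12 * 31
    emit(xs)
    return 6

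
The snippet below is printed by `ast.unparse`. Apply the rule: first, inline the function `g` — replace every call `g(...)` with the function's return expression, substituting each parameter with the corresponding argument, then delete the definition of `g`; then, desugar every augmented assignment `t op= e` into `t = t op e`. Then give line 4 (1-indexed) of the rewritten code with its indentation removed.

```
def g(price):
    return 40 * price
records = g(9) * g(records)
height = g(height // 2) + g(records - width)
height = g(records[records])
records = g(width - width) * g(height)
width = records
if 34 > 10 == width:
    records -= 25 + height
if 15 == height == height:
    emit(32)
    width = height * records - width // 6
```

Transformed code:
records = 40 * 9 * (40 * records)
height = 40 * (height // 2) + 40 * (records - width)
height = 40 * records[records]
records = 40 * (width - width) * (40 * height)
width = records
if 34 > 10 == width:
    records = records - (25 + height)
if 15 == height == height:
    emit(32)
    width = height * records - width // 6

records = 40 * (width - width) * (40 * height)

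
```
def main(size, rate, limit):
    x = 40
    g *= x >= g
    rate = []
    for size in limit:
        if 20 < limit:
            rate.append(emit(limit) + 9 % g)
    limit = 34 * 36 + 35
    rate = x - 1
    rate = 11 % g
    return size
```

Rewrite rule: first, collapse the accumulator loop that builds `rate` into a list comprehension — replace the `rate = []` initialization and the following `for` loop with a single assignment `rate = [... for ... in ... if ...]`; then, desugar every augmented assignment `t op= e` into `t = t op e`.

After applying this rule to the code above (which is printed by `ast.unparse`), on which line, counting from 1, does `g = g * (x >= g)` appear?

Transformed code:
def main(size, rate, limit):
    x = 40
    g = g * (x >= g)
    rate = [emit(limit) + 9 % g for size in limit if 20 < limit]
    limit = 34 * 36 + 35
    rate = x - 1
    rate = 11 % g
    return size

3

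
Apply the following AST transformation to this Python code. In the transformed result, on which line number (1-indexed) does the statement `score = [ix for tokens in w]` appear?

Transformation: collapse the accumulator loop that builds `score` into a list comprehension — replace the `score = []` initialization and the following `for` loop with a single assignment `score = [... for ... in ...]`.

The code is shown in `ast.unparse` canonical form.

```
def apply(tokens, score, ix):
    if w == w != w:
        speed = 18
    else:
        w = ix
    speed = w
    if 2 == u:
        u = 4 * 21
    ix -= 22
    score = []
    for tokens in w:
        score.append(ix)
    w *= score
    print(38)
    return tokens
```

Transformed code:
def apply(tokens, score, ix):
    if w == w != w:
        speed = 18
    else:
        w = ix
    speed = w
    if 2 == u:
        u = 4 * 21
    ix -= 22
    score = [ix for tokens in w]
    w *= score
    print(38)
    return tokens

10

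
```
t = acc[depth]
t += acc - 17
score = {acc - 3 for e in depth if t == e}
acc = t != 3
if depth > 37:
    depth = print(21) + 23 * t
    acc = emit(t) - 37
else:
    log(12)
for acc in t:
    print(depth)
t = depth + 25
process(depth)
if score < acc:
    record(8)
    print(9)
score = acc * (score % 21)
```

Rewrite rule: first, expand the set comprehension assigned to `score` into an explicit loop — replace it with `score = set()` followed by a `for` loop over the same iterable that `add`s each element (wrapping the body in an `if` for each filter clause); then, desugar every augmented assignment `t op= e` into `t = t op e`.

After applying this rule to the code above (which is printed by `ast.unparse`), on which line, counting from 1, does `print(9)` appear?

19

Transformed code:
t = acc[depth]
t = t + (acc - 17)
score = set()
for e in depth:
    if t == e:
        score.add(acc - 3)
acc = t != 3
if depth > 37:
    depth = print(21) + 23 * t
    acc = emit(t) - 37
else:
    log(12)
for acc in t:
    print(depth)
t = depth + 25
process(depth)
if score < acc:
    record(8)
    print(9)
score = acc * (score % 21)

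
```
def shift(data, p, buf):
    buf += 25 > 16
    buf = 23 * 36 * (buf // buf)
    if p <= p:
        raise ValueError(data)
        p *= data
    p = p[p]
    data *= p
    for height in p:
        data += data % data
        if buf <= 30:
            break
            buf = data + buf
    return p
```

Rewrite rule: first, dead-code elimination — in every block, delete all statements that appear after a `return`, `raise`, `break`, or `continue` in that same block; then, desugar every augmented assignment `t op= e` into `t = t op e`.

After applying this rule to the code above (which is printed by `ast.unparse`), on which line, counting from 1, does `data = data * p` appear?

7

Transformed code:
def shift(data, p, buf):
    buf = buf + (25 > 16)
    buf = 23 * 36 * (buf // buf)
    if p <= p:
        raise ValueError(data)
    p = p[p]
    data = data * p
    for height in p:
        data = data + data % data
        if buf <= 30:
            break
    return p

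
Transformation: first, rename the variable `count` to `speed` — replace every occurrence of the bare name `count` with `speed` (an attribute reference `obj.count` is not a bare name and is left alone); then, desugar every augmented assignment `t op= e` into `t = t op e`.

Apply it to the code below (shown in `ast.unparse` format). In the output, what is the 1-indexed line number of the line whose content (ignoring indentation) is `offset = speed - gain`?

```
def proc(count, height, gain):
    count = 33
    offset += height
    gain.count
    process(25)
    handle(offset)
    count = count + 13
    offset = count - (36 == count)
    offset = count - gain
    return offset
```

9

Transformed code:
def proc(speed, height, gain):
    speed = 33
    offset = offset + height
    gain.count
    process(25)
    handle(offset)
    speed = speed + 13
    offset = speed - (36 == speed)
    offset = speed - gain
    return offset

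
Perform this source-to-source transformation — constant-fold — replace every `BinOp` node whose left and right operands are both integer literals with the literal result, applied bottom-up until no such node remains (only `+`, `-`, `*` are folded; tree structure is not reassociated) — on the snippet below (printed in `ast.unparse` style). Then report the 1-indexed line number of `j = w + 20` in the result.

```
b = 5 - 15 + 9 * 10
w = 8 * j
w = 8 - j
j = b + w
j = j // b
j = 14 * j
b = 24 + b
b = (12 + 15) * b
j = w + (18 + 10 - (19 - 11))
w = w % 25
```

9

Transformed code:
b = 80
w = 8 * j
w = 8 - j
j = b + w
j = j // b
j = 14 * j
b = 24 + b
b = 27 * b
j = w + 20
w = w % 25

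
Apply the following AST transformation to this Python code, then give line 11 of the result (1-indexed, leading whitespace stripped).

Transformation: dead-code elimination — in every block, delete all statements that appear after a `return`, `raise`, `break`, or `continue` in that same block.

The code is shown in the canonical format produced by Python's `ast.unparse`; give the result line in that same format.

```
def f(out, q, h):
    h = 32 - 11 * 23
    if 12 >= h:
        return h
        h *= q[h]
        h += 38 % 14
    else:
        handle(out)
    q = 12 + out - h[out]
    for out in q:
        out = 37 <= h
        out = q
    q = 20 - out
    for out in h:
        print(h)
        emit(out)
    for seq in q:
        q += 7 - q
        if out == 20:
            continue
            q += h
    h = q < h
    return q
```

q = 20 - out

Transformed code:
def f(out, q, h):
    h = 32 - 11 * 23
    if 12 >= h:
        return h
    else:
        handle(out)
    q = 12 + out - h[out]
    for out in q:
        out = 37 <= h
        out = q
    q = 20 - out
    for out in h:
        print(h)
        emit(out)
    for seq in q:
        q += 7 - q
        if out == 20:
            continue
    h = q < h
    return q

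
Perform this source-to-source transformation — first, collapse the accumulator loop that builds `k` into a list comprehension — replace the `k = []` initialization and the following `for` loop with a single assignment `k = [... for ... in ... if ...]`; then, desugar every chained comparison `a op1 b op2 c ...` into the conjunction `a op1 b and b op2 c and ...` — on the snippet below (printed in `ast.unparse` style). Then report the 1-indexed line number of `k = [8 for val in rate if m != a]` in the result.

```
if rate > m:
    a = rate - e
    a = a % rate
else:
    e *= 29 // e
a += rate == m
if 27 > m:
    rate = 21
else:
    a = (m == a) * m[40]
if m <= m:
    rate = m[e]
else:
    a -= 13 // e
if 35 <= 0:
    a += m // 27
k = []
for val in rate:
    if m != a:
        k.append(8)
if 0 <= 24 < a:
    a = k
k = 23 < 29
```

Transformed code:
if rate > m:
    a = rate - e
    a = a % rate
else:
    e *= 29 // e
a += rate == m
if 27 > m:
    rate = 21
else:
    a = (m == a) * m[40]
if m <= m:
    rate = m[e]
else:
    a -= 13 // e
if 35 <= 0:
    a += m // 27
k = [8 for val in rate if m != a]
if 0 <= 24 and 24 < a:
    a = k
k = 23 < 29

17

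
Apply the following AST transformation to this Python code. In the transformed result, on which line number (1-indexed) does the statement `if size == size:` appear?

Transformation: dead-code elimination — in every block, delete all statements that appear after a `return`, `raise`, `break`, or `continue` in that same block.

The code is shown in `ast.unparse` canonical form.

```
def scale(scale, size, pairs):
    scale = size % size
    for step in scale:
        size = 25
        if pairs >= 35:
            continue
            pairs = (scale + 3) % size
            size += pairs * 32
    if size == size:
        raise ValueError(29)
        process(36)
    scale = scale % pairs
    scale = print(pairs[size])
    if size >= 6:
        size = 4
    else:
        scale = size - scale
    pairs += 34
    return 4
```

7

Transformed code:
def scale(scale, size, pairs):
    scale = size % size
    for step in scale:
        size = 25
        if pairs >= 35:
            continue
    if size == size:
        raise ValueError(29)
    scale = scale % pairs
    scale = print(pairs[size])
    if size >= 6:
        size = 4
    else:
        scale = size - scale
    pairs += 34
    return 4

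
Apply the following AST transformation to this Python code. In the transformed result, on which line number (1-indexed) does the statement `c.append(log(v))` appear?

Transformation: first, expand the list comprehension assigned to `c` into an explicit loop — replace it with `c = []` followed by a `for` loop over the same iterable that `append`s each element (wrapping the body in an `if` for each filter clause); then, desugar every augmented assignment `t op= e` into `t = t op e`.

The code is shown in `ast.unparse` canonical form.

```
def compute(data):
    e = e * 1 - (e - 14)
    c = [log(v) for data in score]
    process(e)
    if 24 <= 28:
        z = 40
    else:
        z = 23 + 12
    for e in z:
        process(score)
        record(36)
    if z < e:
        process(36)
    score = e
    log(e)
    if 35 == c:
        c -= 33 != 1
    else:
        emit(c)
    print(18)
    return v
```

5

Transformed code:
def compute(data):
    e = e * 1 - (e - 14)
    c = []
    for data in score:
        c.append(log(v))
    process(e)
    if 24 <= 28:
        z = 40
    else:
        z = 23 + 12
    for e in z:
        process(score)
        record(36)
    if z < e:
        process(36)
    score = e
    log(e)
    if 35 == c:
        c = c - (33 != 1)
    else:
        emit(c)
    print(18)
    return v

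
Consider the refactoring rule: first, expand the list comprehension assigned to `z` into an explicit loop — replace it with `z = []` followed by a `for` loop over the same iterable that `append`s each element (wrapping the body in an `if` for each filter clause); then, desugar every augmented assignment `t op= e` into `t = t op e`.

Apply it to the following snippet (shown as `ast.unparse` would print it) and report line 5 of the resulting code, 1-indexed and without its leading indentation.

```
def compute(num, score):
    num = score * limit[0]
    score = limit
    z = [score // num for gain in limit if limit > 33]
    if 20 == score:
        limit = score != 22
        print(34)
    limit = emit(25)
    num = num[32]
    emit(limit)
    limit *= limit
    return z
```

Transformed code:
def compute(num, score):
    num = score * limit[0]
    score = limit
    z = []
    for gain in limit:
        if limit > 33:
            z.append(score // num)
    if 20 == score:
        limit = score != 22
        print(34)
    limit = emit(25)
    num = num[32]
    emit(limit)
    limit = limit * limit
    return z

for gain in limit:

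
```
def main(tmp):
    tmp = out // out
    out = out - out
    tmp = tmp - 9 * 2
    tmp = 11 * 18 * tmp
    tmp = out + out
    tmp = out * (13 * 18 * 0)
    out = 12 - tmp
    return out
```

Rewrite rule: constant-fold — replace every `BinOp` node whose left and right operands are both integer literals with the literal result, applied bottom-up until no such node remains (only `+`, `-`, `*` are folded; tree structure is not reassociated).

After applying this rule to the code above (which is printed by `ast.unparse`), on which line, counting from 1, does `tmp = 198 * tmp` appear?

5

Transformed code:
def main(tmp):
    tmp = out // out
    out = out - out
    tmp = tmp - 18
    tmp = 198 * tmp
    tmp = out + out
    tmp = out * 0
    out = 12 - tmp
    return out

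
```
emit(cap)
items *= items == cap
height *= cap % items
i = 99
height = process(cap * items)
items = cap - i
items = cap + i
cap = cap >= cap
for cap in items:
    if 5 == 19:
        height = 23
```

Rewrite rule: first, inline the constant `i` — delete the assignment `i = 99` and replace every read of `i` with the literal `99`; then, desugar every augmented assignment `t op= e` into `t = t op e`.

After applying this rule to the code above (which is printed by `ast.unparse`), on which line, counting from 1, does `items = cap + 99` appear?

6

Transformed code:
emit(cap)
items = items * (items == cap)
height = height * (cap % items)
height = process(cap * items)
items = cap - 99
items = cap + 99
cap = cap >= cap
for cap in items:
    if 5 == 19:
        height = 23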